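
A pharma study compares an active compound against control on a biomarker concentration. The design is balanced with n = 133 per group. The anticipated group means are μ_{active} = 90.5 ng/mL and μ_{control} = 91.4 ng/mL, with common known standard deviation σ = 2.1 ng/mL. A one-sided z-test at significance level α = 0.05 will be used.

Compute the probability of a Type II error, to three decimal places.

β ≈ 0.032

Standardized effect: d = |μ_{active} − μ_{control}| / σ = |90.5 − 91.4| / 2.1 = 0.4286
Noncentrality parameter: δ = d·√(n/2) = 0.4286 × √(133/2) = 3.4949
One-sided α = 0.05 → critical value z_{0.05} = 1.645.
Power = Φ(δ − 1.645) = Φ(1.850) = 0.9678.
Type II error: β = 1 − power = 1 − 0.9678 = 0.0322.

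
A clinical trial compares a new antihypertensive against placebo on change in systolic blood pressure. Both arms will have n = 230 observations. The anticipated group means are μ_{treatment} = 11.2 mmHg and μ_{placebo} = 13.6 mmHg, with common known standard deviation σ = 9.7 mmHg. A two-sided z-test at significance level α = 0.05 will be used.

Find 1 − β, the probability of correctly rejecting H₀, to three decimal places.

Standardized effect: d = |μ_{treatment} − μ_{placebo}| / σ = |11.2 − 13.6| / 9.7 = 0.2474
Noncentrality parameter: δ = d·√(n/2) = 0.2474 × √(230/2) = 2.6533
Critical value for a two-sided test at α = 0.05: z_{α/2} = 1.960.
Power = Φ(δ − 1.960) + Φ(−δ − 1.960) = Φ(0.693) + Φ(-4.613) = 0.7560 + 0.0000 = 0.7560.

Power ≈ 0.756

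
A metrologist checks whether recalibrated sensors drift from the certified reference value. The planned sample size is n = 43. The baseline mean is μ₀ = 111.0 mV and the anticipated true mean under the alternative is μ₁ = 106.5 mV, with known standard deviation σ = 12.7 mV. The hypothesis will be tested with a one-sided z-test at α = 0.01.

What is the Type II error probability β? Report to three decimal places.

β ≈ 0.501

Standardized effect: d = |μ₁ − μ₀| / σ = |106.5 − 111.0| / 12.7 = 0.3543
Noncentrality parameter: δ = d·√n = 0.3543 × √43 = 2.3235
One-sided α = 0.01 → critical value z_{0.01} = 2.326.
Power = Φ(δ − 2.326) = Φ(-0.003) = 0.4989.
Type II error: β = 1 − power = 1 − 0.4989 = 0.5011.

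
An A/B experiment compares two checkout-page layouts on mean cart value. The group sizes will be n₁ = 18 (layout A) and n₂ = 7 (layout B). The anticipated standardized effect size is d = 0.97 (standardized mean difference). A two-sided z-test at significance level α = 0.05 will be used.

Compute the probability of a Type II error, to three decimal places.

Noncentrality parameter: δ = d / √(1/n₁ + 1/n₂) = 0.97 / √(1/18 + 1/7) = 2.1776
Critical value for a two-sided test at α = 0.05: z_{α/2} = 1.960.
Power = Φ(δ − 1.960) + Φ(−δ − 1.960) = Φ(0.218) + Φ(-4.138) = 0.5862 + 0.0000 = 0.5862.
Type II error: β = 1 − power = 1 − 0.5862 = 0.4138.

β ≈ 0.414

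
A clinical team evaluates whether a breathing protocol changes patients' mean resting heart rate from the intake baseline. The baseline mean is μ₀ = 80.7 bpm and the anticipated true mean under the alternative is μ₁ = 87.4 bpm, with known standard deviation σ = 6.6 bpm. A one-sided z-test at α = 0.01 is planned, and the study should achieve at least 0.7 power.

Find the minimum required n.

Standardized effect: d = |μ₁ − μ₀| / σ = |87.4 − 80.7| / 6.6 = 1.0152
For power 0.7 need Φ(δ − z_{0.01}) = 0.7, so δ = z_{0.01} + z_{0.30} = 2.326 + 0.524 = 2.851.
δ = d·√n ⇒ n = (δ/d)² = (2.851 / 1.0152)² = 7.89.
Rounding up, n = 8.

n = 8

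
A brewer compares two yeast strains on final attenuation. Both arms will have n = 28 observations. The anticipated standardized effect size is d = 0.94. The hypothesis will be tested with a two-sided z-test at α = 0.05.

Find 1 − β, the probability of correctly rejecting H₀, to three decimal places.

Noncentrality parameter: δ = d·√(n/2) = 0.94 × √(28/2) = 3.5172
Two-sided α = 0.05 → critical value z_{0.025} = 1.960.
Power = Φ(δ − 1.960) + Φ(−δ − 1.960) = Φ(1.557) + Φ(-5.477) = 0.9403 + 0.0000 = 0.9403.

Power ≈ 0.940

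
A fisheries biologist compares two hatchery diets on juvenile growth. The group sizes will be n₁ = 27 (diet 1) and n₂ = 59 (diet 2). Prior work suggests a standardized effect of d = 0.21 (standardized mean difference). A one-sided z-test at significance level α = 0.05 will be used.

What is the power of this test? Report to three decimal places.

Power ≈ 0.229

Noncentrality parameter: δ = d / √(1/n₁ + 1/n₂) = 0.21 / √(1/27 + 1/59) = 0.9038
Critical value for a one-sided test at α = 0.05: z_α = 1.645.
Power = Φ(δ − 1.645) = Φ(-0.741) = 0.2293.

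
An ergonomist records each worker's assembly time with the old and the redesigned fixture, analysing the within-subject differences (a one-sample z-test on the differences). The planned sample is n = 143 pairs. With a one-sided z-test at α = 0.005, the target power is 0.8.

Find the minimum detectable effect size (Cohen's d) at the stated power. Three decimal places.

d ≈ 0.286

Required noncentrality: δ = z_{0.005} + z_{0.20} = 2.576 + 0.842 = 3.417.
δ = d·√n ⇒ d = δ/√n = 3.417/√143 = 0.2858.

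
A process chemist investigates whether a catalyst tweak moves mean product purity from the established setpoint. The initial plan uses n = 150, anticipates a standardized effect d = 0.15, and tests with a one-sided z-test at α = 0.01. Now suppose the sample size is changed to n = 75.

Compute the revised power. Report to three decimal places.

With n = 75: δ = d·√n = 0.15 × √75 = 1.2990. Critical value z_{0.01} = 2.326.
Revised power = P(Z > 2.326 − δ) = Φ(-1.027) = 0.1521.

Power ≈ 0.152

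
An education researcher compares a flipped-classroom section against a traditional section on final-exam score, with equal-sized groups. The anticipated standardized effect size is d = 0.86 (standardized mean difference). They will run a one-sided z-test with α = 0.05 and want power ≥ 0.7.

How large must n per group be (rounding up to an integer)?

Set Φ(δ − 1.645) = 0.7; then δ − 1.645 = Φ⁻¹(0.7) = 0.524, giving δ = 2.169.
δ = d·√(n/2) ⇒ n = 2(δ/d)² = 2 × (2.169 / 0.86)² = 12.72.
Round up to the next whole unit.

n = 13 per group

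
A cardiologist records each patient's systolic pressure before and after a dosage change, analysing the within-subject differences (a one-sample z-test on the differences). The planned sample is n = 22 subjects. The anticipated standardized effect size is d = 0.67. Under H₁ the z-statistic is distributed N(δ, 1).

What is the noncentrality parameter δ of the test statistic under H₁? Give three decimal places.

The noncentrality parameter scales effect size by the design's sample-size factor: δ = d·√n = 0.67 × √22 = 3.1426

δ ≈ 3.143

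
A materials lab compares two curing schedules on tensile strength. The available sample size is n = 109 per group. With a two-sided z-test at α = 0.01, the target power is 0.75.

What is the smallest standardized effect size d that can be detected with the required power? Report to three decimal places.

Need Φ(δ − 2.576) = 0.75, so δ = 2.576 + 0.674 = 3.250.
(The second rejection-region term Φ(−δ − z_{α/2}) is negligible and dropped.)
δ = d·√(n/2) ⇒ d = δ/√(n/2) = 3.250/√(109/2) = 0.4403.

d ≈ 0.440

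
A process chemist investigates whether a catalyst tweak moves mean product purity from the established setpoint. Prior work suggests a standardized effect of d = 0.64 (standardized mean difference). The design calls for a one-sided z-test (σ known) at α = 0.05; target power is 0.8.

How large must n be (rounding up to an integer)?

Set Φ(δ − 1.645) = 0.8; then δ − 1.645 = Φ⁻¹(0.8) = 0.842, giving δ = 2.486.
δ = d·√n ⇒ n = (δ/d)² = (2.486 / 0.64)² = 15.09.
Round up to the next whole unit.

n = 16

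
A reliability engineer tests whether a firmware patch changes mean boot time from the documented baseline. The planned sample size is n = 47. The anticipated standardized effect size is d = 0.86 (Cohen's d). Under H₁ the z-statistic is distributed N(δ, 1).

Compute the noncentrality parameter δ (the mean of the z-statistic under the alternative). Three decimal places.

δ ≈ 5.896

The noncentrality parameter scales effect size by the design's sample-size factor: δ = d·√n = 0.86 × √47 = 5.8959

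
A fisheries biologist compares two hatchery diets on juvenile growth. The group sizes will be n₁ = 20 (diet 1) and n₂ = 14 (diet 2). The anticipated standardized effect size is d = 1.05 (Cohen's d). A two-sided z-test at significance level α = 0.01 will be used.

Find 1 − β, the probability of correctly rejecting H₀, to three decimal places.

Noncentrality parameter: δ = d / √(1/n₁ + 1/n₂) = 1.05 / √(1/20 + 1/14) = 3.0132
Critical value for a two-sided test at α = 0.01: z_{α/2} = 2.576.
Power = Φ(δ − 2.576) + Φ(−δ − 2.576) = Φ(0.437) + Φ(-5.589) = 0.6691 + 0.0000 = 0.6691.

Power ≈ 0.669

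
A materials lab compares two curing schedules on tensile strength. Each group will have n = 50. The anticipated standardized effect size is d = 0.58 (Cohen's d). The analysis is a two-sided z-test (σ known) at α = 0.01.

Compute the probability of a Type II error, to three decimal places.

Noncentrality parameter: δ = d·√(n/2) = 0.58 × √(50/2) = 2.9000
Critical value for a two-sided test at α = 0.01: z_{α/2} = 2.576.
Power = Φ(δ − 2.576) + Φ(−δ − 2.576) = Φ(0.324) + Φ(-5.476) = 0.6271 + 0.0000 = 0.6271.
Type II error: β = 1 − power = 1 − 0.6271 = 0.3729.

β ≈ 0.373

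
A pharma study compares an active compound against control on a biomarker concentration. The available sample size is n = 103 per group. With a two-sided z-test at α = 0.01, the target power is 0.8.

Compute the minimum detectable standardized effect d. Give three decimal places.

Required noncentrality: δ = z_{0.005} + z_{0.20} = 2.576 + 0.842 = 3.417.
(The second rejection-region term Φ(−δ − z_{α/2}) is negligible and dropped.)
δ = d·√(n/2) ⇒ d = δ/√(n/2) = 3.417/√(103/2) = 0.4762.

d ≈ 0.476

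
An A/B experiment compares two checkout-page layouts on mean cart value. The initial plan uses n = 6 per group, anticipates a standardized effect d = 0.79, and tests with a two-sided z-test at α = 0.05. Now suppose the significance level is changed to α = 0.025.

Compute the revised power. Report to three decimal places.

Power ≈ 0.191

δ = d·√(n/2) = 0.79 × √(6/2) = 1.3683 (unchanged). New critical value: z_{0.0125} = 2.241.
Revised power = Φ(δ − 2.241) + Φ(−δ − 2.241) = Φ(-0.873) + Φ(-3.610) = 0.1913 + 0.0002 = 0.1915.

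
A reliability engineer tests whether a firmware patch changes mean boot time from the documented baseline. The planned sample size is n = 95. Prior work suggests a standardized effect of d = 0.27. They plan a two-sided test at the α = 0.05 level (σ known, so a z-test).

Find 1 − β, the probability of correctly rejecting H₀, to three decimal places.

Noncentrality parameter: δ = d·√n = 0.27 × √95 = 2.6316
Critical value for a two-sided test at α = 0.05: z_{α/2} = 1.960.
Power = Φ(δ − 1.960) + Φ(−δ − 1.960) = Φ(0.672) + Φ(-4.592) = 0.7491 + 0.0000 = 0.7491.

Power ≈ 0.749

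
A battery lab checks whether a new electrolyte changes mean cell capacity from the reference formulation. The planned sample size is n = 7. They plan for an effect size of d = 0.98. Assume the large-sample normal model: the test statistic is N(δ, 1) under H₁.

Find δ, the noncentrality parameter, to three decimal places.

δ ≈ 2.593

The noncentrality parameter scales effect size by the design's sample-size factor: δ = d·√n = 0.98 × √7 = 2.5928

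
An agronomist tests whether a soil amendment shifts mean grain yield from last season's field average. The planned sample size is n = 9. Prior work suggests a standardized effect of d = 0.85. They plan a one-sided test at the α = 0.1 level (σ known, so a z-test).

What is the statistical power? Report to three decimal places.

Power ≈ 0.898

Noncentrality parameter: λ = d·√n = 0.85 × √9 = 2.5500
One-sided α = 0.1 → critical value z_{0.1} = 1.282.
Power = P(Z > 1.282 − λ) = Φ(1.268) = 0.8977.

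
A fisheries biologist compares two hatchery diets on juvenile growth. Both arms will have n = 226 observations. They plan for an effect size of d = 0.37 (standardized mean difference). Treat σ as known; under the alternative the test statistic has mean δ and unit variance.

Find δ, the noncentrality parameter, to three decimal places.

δ = d·√(n/2) = 0.37 × √(226/2) = 3.9332

δ ≈ 3.933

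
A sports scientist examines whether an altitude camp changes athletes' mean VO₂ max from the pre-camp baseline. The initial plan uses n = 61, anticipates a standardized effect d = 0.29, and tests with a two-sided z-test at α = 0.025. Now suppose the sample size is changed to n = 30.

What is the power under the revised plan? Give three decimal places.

With n = 30: δ = d·√n = 0.29 × √30 = 1.5884. Critical value z_{0.0125} = 2.241.
Revised power = Φ(δ − 2.241) + Φ(−δ − 2.241) = Φ(-0.653) + Φ(-3.830) = 0.2569 + 0.0001 = 0.2569.

Power ≈ 0.257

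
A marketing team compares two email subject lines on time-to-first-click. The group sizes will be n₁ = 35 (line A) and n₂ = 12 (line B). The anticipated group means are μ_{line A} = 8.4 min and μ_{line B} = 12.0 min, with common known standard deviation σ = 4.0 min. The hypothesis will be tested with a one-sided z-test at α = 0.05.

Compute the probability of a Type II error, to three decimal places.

β ≈ 0.148

Standardized effect: d = |μ_{line A} − μ_{line B}| / σ = |8.4 − 12.0| / 4.0 = 0.9000
Noncentrality parameter: δ = d / √(1/n₁ + 1/n₂) = 0.9000 / √(1/35 + 1/12) = 2.6904
Critical value for a one-sided test at α = 0.05: z_α = 1.645.
Power = P(Z > 1.645 − δ) = Φ(1.046) = 0.8521.
Type II error: β = 1 − power = 1 − 0.8521 = 0.1479.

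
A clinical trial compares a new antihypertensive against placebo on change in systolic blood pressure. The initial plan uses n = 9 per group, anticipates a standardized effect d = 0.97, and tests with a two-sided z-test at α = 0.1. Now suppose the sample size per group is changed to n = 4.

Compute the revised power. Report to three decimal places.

Power ≈ 0.394

With n = 4 per group: δ = d·√(n/2) = 0.97 × √(4/2) = 1.3718. Critical value z_{0.05} = 1.645.
Revised power = Φ(δ − 1.645) + Φ(−δ − 1.645) = Φ(-0.273) + Φ(-3.017) = 0.3924 + 0.0013 = 0.3937.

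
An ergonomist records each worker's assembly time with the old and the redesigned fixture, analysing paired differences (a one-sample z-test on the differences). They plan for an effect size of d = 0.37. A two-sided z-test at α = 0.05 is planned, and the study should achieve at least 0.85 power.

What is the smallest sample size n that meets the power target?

Set Φ(δ − 1.960) = 0.85; then δ − 1.960 = Φ⁻¹(0.85) = 1.036, giving δ = 2.996.
(Ignoring the negligible lower-tail rejection probability gives the usual closed-form inversion.)
δ = d·√n ⇒ n = (δ/d)² = (2.996 / 0.37)² = 65.58.
Rounding up, n = 66.

n = 66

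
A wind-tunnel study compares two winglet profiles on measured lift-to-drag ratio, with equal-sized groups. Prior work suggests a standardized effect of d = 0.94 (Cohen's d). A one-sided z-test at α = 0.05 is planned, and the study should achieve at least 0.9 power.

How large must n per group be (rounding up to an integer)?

Set Φ(δ − 1.645) = 0.9; then δ − 1.645 = Φ⁻¹(0.9) = 1.282, giving δ = 2.926.
δ = d·√(n/2) ⇒ n = 2(δ/d)² = 2 × (2.926 / 0.94)² = 19.38.
Rounding up, n = 20 per group.

n = 20 per group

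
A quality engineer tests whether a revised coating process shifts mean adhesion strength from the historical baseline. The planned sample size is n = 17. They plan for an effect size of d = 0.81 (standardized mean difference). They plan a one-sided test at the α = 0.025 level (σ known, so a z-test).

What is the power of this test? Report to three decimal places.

Power ≈ 0.916

Noncentrality parameter: δ = d·√n = 0.81 × √17 = 3.3397
Critical value for a one-sided test at α = 0.025: z_α = 1.960.
Power = P(Z > 1.960 − δ) = Φ(1.380) = 0.9162.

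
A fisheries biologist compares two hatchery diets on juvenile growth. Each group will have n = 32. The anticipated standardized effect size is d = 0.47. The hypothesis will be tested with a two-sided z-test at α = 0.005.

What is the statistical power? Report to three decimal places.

Power ≈ 0.177

Noncentrality parameter: δ = d·√(n/2) = 0.47 × √(32/2) = 1.8800
Two-sided α = 0.005 → critical value z_{0.0025} = 2.807.
Power = Φ(δ − 2.807) + Φ(−δ − 2.807) = Φ(-0.927) + Φ(-4.687) = 0.1770 + 0.0000 = 0.1770.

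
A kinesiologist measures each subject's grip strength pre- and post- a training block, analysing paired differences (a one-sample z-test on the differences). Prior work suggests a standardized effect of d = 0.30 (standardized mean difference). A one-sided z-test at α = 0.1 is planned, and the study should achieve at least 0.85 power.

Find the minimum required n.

n = 60

Set Φ(δ − 1.282) = 0.85; then δ − 1.282 = Φ⁻¹(0.85) = 1.036, giving δ = 2.318.
δ = d·√n ⇒ n = (δ/d)² = (2.318 / 0.30)² = 59.70.
Round up to the next whole unit.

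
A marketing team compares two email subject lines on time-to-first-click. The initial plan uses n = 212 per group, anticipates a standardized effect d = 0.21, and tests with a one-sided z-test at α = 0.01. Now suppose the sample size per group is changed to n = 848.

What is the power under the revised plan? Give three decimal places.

With n = 848 per group: δ = d·√(n/2) = 0.21 × √(848/2) = 4.3242. Critical value z_{0.01} = 2.326.
Revised power = Φ(δ − 2.326) = Φ(1.998) = 0.9771.

Power ≈ 0.977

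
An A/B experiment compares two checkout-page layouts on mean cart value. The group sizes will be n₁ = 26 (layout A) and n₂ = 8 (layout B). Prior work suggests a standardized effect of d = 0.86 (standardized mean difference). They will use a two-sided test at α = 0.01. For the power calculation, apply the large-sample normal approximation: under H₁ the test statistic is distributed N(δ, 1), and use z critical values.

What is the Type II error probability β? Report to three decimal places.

Noncentrality parameter: δ = d / √(1/n₁ + 1/n₂) = 0.86 / √(1/26 + 1/8) = 2.1271
Critical value for a two-sided test at α = 0.01: z_{α/2} = 2.576.
Power = Φ(δ − 2.576) + Φ(−δ − 2.576) = Φ(-0.449) + Φ(-4.703) = 0.3268 + 0.0000 = 0.3268.
Type II error: β = 1 − power = 1 − 0.3268 = 0.6732.

β ≈ 0.673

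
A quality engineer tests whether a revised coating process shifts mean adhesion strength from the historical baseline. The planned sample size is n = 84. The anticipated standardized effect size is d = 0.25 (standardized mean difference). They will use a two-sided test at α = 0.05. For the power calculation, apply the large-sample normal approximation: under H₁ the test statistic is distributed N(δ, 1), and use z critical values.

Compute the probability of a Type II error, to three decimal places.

β ≈ 0.370

Noncentrality parameter: δ = d·√n = 0.25 × √84 = 2.2913
Two-sided α = 0.05 → critical value z_{0.025} = 1.960.
Power = Φ(δ − 1.960) + Φ(−δ − 1.960) = Φ(0.331) + Φ(-4.251) = 0.6298 + 0.0000 = 0.6298.
Type II error: β = 1 − power = 1 − 0.6298 = 0.3702.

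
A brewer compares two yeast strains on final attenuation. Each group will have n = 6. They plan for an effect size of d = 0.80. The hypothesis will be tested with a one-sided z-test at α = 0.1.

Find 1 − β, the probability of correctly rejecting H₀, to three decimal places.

Power ≈ 0.541

Noncentrality parameter: δ = d·√(n/2) = 0.80 × √(6/2) = 1.3856
Critical value for a one-sided test at α = 0.1: z_α = 1.282.
Power = Φ(δ − 1.282) = Φ(0.104) = 0.5415.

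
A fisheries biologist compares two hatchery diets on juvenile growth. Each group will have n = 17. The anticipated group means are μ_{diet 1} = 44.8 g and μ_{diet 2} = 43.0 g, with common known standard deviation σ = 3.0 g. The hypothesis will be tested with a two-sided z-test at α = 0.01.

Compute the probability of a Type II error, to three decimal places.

Standardized effect: d = |μ_{diet 1} − μ_{diet 2}| / σ = |44.8 − 43.0| / 3.0 = 0.6000
Noncentrality parameter: δ = d·√(n/2) = 0.6000 × √(17/2) = 1.7493
Two-sided α = 0.01 → critical value z_{0.005} = 2.576.
Power = Φ(δ − 2.576) + Φ(−δ − 2.576) = Φ(-0.827) + Φ(-4.325) = 0.2042 + 0.0000 = 0.2043.
Type II error: β = 1 − power = 1 − 0.2043 = 0.7957.

β ≈ 0.796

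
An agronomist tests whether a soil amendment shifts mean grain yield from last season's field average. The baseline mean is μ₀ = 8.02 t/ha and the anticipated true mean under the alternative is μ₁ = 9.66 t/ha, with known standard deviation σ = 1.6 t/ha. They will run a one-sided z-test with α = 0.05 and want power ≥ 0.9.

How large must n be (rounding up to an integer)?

n = 9

Standardized effect: d = |μ₁ − μ₀| / σ = |9.66 − 8.02| / 1.6 = 1.0250
Set Φ(δ − 1.645) = 0.9; then δ − 1.645 = Φ⁻¹(0.9) = 1.282, giving δ = 2.926.
δ = d·√n ⇒ n = (δ/d)² = (2.926 / 1.0250)² = 8.15.
Round up to the next whole unit.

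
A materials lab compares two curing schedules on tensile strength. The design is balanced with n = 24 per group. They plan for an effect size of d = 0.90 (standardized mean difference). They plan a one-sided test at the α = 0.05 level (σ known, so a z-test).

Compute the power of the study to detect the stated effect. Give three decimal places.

Noncentrality parameter: δ = d·√(n/2) = 0.90 × √(24/2) = 3.1177
One-sided α = 0.05 → critical value z_{0.05} = 1.645.
Power = P(Z > 1.645 − δ) = Φ(1.473) = 0.9296.

Power ≈ 0.930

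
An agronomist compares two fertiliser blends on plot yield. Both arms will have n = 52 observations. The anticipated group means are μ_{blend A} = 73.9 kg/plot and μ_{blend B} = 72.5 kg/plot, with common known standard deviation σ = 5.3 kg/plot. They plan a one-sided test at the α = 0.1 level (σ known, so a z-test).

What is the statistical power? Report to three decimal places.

Standardized effect: d = |μ_{blend A} − μ_{blend B}| / σ = |73.9 − 72.5| / 5.3 = 0.2642
Noncentrality parameter: δ = d·√(n/2) = 0.2642 × √(52/2) = 1.3469
Critical value for a one-sided test at α = 0.1: z_α = 1.282.
Power = Φ(δ − 1.282) = Φ(0.065) = 0.5261.

Power ≈ 0.526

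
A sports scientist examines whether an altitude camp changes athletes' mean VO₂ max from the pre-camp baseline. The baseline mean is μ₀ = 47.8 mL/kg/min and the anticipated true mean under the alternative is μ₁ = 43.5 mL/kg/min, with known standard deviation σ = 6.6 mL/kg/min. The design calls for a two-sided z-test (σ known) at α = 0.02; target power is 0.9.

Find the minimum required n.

n = 31

Standardized effect: d = |μ₁ − μ₀| / σ = |43.5 − 47.8| / 6.6 = 0.6515
Set Φ(δ − 2.326) = 0.9; then δ − 2.326 = Φ⁻¹(0.9) = 1.282, giving δ = 3.608.
(Ignoring the negligible lower-tail rejection probability gives the usual closed-form inversion.)
δ = d·√n ⇒ n = (δ/d)² = (3.608 / 0.6515)² = 30.67.
Round up to the next whole unit.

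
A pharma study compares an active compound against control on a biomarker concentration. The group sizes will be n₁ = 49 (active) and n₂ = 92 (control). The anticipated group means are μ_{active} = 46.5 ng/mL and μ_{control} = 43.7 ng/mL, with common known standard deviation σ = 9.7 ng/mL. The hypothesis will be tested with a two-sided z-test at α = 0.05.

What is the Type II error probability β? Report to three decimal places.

Standardized effect: d = |μ_{active} − μ_{control}| / σ = |46.5 − 43.7| / 9.7 = 0.2887
Noncentrality parameter: δ = d / √(1/n₁ + 1/n₂) = 0.2887 / √(1/49 + 1/92) = 1.6322
Two-sided α = 0.05 → critical value z_{0.025} = 1.960.
Power = Φ(δ − 1.960) + Φ(−δ − 1.960) = Φ(-0.328) + Φ(-3.592) = 0.3715 + 0.0002 = 0.3717.
Type II error: β = 1 − power = 1 − 0.3717 = 0.6283.

β ≈ 0.628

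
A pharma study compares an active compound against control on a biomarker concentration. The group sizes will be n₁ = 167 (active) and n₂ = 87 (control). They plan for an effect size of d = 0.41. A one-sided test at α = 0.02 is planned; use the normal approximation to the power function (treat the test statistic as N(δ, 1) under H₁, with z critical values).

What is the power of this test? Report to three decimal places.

Noncentrality parameter: δ = d / √(1/n₁ + 1/n₂) = 0.41 / √(1/167 + 1/87) = 3.1009
Critical value for a one-sided test at α = 0.02: z_α = 2.054.
Power = P(Z > 2.054 − δ) = Φ(1.047) = 0.8525.

Power ≈ 0.852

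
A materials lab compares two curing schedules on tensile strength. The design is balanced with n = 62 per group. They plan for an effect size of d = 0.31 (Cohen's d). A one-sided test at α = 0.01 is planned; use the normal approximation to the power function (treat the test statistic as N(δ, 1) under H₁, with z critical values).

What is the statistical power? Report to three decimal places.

Power ≈ 0.274

Noncentrality parameter: δ = d·√(n/2) = 0.31 × √(62/2) = 1.7260
Critical value for a one-sided test at α = 0.01: z_α = 2.326.
Power = P(Z > 2.326 − δ) = Φ(-0.600) = 0.2741.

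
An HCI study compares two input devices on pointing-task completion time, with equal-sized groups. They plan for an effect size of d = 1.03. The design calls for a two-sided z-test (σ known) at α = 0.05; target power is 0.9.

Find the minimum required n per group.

For power 0.9 need Φ(δ − z_{0.025}) = 0.9, so δ = z_{0.025} + z_{0.10} = 1.960 + 1.282 = 3.242.
(For δ > 0 the lower-tail rejection region contributes negligibly to power, so the one-term inversion is standard.)
δ = d·√(n/2) ⇒ n = 2(δ/d)² = 2 × (3.242 / 1.03)² = 19.81.
Round up to the next whole unit.

n = 20 per group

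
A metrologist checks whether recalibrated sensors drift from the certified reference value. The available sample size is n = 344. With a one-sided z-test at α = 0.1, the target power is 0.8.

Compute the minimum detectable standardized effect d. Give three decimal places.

d ≈ 0.114

Required noncentrality: δ = z_{0.1} + z_{0.20} = 1.282 + 0.842 = 2.123.
δ = d·√n ⇒ d = δ/√n = 2.123/√344 = 0.1145.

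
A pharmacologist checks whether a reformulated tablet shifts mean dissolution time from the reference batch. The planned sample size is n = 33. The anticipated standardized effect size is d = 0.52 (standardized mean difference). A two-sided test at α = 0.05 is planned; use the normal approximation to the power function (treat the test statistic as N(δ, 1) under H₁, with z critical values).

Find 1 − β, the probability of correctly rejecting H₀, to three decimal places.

Power ≈ 0.848

Noncentrality parameter: δ = d·√n = 0.52 × √33 = 2.9872
Critical value for a two-sided test at α = 0.05: z_{α/2} = 1.960.
Power = Φ(δ − 1.960) + Φ(−δ − 1.960) = Φ(1.027) + Φ(-4.947) = 0.8478 + 0.0000 = 0.8478.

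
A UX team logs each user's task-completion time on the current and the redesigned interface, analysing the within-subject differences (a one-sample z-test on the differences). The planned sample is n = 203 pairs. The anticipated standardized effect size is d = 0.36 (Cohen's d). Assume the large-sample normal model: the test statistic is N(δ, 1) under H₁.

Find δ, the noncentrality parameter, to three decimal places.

δ ≈ 5.129

δ = d·√n = 0.36 × √203 = 5.1292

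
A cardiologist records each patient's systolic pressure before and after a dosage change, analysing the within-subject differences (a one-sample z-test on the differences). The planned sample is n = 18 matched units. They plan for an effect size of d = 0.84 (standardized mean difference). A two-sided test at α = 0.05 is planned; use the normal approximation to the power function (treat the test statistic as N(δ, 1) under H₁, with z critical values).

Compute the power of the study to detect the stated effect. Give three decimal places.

Noncentrality parameter: δ = d·√n = 0.84 × √18 = 3.5638
Two-sided α = 0.05 → critical value z_{0.025} = 1.960.
Power = Φ(δ − 1.960) + Φ(−δ − 1.960) = Φ(1.604) + Φ(-5.524) = 0.9456 + 0.0000 = 0.9456.

Power ≈ 0.946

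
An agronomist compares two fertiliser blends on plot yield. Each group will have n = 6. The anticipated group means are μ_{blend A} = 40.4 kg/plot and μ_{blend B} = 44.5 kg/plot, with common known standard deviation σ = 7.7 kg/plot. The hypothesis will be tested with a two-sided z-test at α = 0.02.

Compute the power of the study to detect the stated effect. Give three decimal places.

Standardized effect: d = |μ_{blend A} − μ_{blend B}| / σ = |40.4 − 44.5| / 7.7 = 0.5325
Noncentrality parameter: δ = d·√(n/2) = 0.5325 × √(6/2) = 0.9223
Two-sided α = 0.02 → critical value z_{0.01} = 2.326.
Power = Φ(δ − 2.326) + Φ(−δ − 2.326) = Φ(-1.404) + Φ(-3.249) = 0.0801 + 0.0006 = 0.0807.

Power ≈ 0.081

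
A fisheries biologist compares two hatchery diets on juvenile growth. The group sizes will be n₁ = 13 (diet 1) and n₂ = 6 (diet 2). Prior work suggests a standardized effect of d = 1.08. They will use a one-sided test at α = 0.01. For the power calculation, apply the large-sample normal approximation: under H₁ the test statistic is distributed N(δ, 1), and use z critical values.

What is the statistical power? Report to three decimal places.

Noncentrality parameter: δ = d / √(1/n₁ + 1/n₂) = 1.08 / √(1/13 + 1/6) = 2.1882
One-sided α = 0.01 → critical value z_{0.01} = 2.326.
Power = Φ(δ − 2.326) = Φ(-0.138) = 0.4451.

Power ≈ 0.445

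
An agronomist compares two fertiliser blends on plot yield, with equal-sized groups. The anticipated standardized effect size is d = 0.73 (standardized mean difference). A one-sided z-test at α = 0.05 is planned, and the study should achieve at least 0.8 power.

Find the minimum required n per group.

n = 24 per group

For power 0.8 need Φ(δ − z_{0.05}) = 0.8, so δ = z_{0.05} + z_{0.20} = 1.645 + 0.842 = 2.486.
δ = d·√(n/2) ⇒ n = 2(δ/d)² = 2 × (2.486 / 0.73)² = 23.20.
Rounding up, n = 24 per group.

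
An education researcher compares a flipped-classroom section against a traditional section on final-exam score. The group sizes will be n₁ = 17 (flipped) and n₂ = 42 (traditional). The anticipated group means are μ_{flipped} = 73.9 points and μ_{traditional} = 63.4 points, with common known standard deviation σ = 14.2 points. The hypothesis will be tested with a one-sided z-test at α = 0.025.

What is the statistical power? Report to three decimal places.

Standardized effect: d = |μ_{flipped} − μ_{traditional}| / σ = |73.9 − 63.4| / 14.2 = 0.7394
Noncentrality parameter: δ = d / √(1/n₁ + 1/n₂) = 0.7394 / √(1/17 + 1/42) = 2.5723
Critical value for a one-sided test at α = 0.025: z_α = 1.960.
Power = P(Z > 1.960 − δ) = Φ(0.612) = 0.7298.

Power ≈ 0.730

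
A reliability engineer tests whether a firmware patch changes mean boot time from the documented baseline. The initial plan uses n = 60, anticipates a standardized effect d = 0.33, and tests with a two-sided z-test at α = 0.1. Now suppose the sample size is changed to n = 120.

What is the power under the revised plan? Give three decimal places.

Power ≈ 0.976

With n = 120: δ = d·√n = 0.33 × √120 = 3.6150. Critical value z_{0.05} = 1.645.
Revised power = Φ(δ − 1.645) + Φ(−δ − 1.645) = Φ(1.970) + Φ(-5.260) = 0.9756 + 0.0000 = 0.9756.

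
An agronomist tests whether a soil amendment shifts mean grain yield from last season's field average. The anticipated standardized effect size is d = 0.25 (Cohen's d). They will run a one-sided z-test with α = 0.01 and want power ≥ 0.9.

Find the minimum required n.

n = 209

Set Φ(δ − 2.326) = 0.9; then δ − 2.326 = Φ⁻¹(0.9) = 1.282, giving δ = 3.608.
δ = d·√n ⇒ n = (δ/d)² = (3.608 / 0.25)² = 208.27.
Round up to the next whole unit.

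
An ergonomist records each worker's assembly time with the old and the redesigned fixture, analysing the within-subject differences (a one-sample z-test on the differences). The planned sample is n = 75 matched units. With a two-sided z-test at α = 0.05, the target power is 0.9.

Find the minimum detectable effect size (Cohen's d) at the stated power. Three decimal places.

Need Φ(δ − 1.960) = 0.9, so δ = 1.960 + 1.282 = 3.242.
(The second rejection-region term Φ(−δ − z_{α/2}) is negligible and dropped.)
δ = d·√n ⇒ d = δ/√n = 3.242/√75 = 0.3743.

d ≈ 0.374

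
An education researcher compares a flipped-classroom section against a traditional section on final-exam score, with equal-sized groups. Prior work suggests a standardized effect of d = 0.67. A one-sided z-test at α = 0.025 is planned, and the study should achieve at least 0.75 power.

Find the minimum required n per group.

n = 31 per group

Set Φ(δ − 1.960) = 0.75; then δ − 1.960 = Φ⁻¹(0.75) = 0.674, giving δ = 2.634.
δ = d·√(n/2) ⇒ n = 2(δ/d)² = 2 × (2.634 / 0.67)² = 30.92.
Rounding up, n = 31 per group.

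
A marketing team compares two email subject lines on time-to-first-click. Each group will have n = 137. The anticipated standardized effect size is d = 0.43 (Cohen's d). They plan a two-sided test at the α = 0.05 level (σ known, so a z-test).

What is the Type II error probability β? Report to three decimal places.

β ≈ 0.055

Noncentrality parameter: δ = d·√(n/2) = 0.43 × √(137/2) = 3.5589
Two-sided α = 0.05 → critical value z_{0.025} = 1.960.
Power = Φ(δ − 1.960) + Φ(−δ − 1.960) = Φ(1.599) + Φ(-5.519) = 0.9451 + 0.0000 = 0.9451.
Type II error: β = 1 − power = 1 − 0.9451 = 0.0549.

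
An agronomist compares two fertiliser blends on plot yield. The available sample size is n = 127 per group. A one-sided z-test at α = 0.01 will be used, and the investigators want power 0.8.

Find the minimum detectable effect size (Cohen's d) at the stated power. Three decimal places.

d ≈ 0.398

Need Φ(δ − 2.326) = 0.8, so δ = 2.326 + 0.842 = 3.168.
δ = d·√(n/2) ⇒ d = δ/√(n/2) = 3.168/√(127/2) = 0.3976.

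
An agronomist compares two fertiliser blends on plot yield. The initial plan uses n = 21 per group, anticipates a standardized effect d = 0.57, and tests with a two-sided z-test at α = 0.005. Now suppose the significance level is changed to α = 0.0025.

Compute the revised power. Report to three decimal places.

Power ≈ 0.120

δ = d·√(n/2) = 0.57 × √(21/2) = 1.8470 (unchanged). New critical value: z_{0.0013} = 3.023.
Revised power = Φ(δ − 3.023) + Φ(−δ − 3.023) = Φ(-1.176) + Φ(-4.870) = 0.1197 + 0.0000 = 0.1197.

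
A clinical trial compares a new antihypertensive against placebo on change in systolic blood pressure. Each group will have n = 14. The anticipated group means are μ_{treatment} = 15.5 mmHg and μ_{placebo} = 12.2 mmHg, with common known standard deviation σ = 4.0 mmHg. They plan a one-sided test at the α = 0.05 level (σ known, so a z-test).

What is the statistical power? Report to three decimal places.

Power ≈ 0.705

Standardized effect: d = |μ_{treatment} − μ_{placebo}| / σ = |15.5 − 12.2| / 4.0 = 0.8250
Noncentrality parameter: δ = d·√(n/2) = 0.8250 × √(14/2) = 2.1827
Critical value for a one-sided test at α = 0.05: z_α = 1.645.
Power = P(Z > 1.645 − δ) = Φ(0.538) = 0.7047.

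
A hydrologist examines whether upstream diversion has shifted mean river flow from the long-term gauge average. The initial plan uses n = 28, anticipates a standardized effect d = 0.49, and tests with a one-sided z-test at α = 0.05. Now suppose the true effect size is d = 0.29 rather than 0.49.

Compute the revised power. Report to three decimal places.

With d = 0.29: δ = d·√n = 0.29 × √28 = 1.5345. Critical value z_{0.05} = 1.645.
Revised power = P(Z > 1.645 − δ) = Φ(-0.110) = 0.4561.

Power ≈ 0.456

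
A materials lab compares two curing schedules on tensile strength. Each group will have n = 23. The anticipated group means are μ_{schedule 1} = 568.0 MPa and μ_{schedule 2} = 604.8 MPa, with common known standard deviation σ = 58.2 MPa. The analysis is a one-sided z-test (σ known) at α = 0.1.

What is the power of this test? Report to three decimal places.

Power ≈ 0.806

Standardized effect: d = |μ_{schedule 1} − μ_{schedule 2}| / σ = |568.0 − 604.8| / 58.2 = 0.6323
Noncentrality parameter: δ = d·√(n/2) = 0.6323 × √(23/2) = 2.1442
Critical value for a one-sided test at α = 0.1: z_α = 1.282.
Power = Φ(δ − 1.282) = Φ(0.863) = 0.8058.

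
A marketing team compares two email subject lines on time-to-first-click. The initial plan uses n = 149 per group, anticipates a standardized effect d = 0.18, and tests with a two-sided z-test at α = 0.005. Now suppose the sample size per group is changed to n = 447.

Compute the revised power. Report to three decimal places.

Power ≈ 0.454

With n = 447 per group: δ = d·√(n/2) = 0.18 × √(447/2) = 2.6910. Critical value z_{0.0025} = 2.807.
Revised power = Φ(δ − 2.807) + Φ(−δ − 2.807) = Φ(-0.116) + Φ(-5.498) = 0.4538 + 0.0000 = 0.4538.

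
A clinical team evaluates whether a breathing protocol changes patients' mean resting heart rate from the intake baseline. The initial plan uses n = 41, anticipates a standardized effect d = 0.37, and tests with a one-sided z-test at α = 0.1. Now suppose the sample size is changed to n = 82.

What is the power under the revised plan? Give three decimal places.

With n = 82: δ = d·√n = 0.37 × √82 = 3.3505. Critical value z_{0.1} = 1.282.
Revised power = P(Z > 1.282 − δ) = Φ(2.069) = 0.9807.

Power ≈ 0.981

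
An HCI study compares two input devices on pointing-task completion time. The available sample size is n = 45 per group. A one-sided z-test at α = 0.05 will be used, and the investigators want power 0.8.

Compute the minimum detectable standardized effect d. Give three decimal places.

d ≈ 0.524

Required noncentrality: δ = z_{0.05} + z_{0.20} = 1.645 + 0.842 = 2.486.
δ = d·√(n/2) ⇒ d = δ/√(n/2) = 2.486/√(45/2) = 0.5242.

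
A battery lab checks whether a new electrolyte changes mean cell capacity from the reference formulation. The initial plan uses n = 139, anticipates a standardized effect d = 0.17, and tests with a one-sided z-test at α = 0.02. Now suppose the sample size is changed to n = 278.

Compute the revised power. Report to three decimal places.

With n = 278: δ = d·√n = 0.17 × √278 = 2.8345. Critical value z_{0.02} = 2.054.
Revised power = P(Z > 2.054 − δ) = Φ(0.781) = 0.7825.

Power ≈ 0.783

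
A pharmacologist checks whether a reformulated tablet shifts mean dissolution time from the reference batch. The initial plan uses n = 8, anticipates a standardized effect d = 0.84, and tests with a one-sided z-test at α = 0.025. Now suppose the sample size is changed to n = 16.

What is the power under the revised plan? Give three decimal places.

With n = 16: δ = d·√n = 0.84 × √16 = 3.3600. Critical value z_{0.025} = 1.960.
Revised power = P(Z > 1.960 − δ) = Φ(1.400) = 0.9192.

Power ≈ 0.919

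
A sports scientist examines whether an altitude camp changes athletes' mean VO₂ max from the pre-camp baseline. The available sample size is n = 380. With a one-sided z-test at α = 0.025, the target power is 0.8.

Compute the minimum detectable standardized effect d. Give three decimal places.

d ≈ 0.144

Required noncentrality: δ = z_{0.025} + z_{0.20} = 1.960 + 0.842 = 2.802.
δ = d·√n ⇒ d = δ/√n = 2.802/√380 = 0.1437.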